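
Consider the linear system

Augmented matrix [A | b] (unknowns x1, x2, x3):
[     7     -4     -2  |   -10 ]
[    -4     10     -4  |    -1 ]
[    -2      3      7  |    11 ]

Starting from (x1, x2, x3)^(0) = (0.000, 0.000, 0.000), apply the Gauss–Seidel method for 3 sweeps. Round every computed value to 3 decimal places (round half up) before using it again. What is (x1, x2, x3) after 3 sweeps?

(-1.129, -0.069, 1.278)

Iteration 1:
  x1 = (-10 - (-4)·0.000 - (-2)·0.000) / (7) = -1.429
  x2 = (-1 - (-4)·-1.429 - (-4)·0.000) / (10) = -0.672
  x3 = (11 - (-2)·-1.429 - (3)·-0.672) / (7) = 1.451
Iteration 2:
  x1 = (-10 - (-4)·-0.672 - (-2)·1.451) / (7) = -1.398
  x2 = (-1 - (-4)·-1.398 - (-4)·1.451) / (10) = -0.079
  x3 = (11 - (-2)·-1.398 - (3)·-0.079) / (7) = 1.206
Iteration 3:
  x1 = (-10 - (-4)·-0.079 - (-2)·1.206) / (7) = -1.129
  x2 = (-1 - (-4)·-1.129 - (-4)·1.206) / (10) = -0.069
  x3 = (11 - (-2)·-1.129 - (3)·-0.069) / (7) = 1.278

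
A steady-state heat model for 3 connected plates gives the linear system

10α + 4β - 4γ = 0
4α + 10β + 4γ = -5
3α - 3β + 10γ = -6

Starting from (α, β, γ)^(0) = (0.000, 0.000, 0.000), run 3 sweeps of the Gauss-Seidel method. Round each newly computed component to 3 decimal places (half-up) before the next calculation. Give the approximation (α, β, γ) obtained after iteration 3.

(-0.183, -0.180, -0.599)

Iteration 1:
  α = (0 - (4)·0.000 - (-4)·0.000) / (10) = 0.000
  β = (-5 - (4)·0.000 - (4)·0.000) / (10) = -0.500
  γ = (-6 - (3)·0.000 - (-3)·-0.500) / (10) = -0.750
Iteration 2:
  α = (0 - (4)·-0.500 - (-4)·-0.750) / (10) = -0.100
  β = (-5 - (4)·-0.100 - (4)·-0.750) / (10) = -0.160
  γ = (-6 - (3)·-0.100 - (-3)·-0.160) / (10) = -0.618
Iteration 3:
  α = (0 - (4)·-0.160 - (-4)·-0.618) / (10) = -0.183
  β = (-5 - (4)·-0.183 - (4)·-0.618) / (10) = -0.180
  γ = (-6 - (3)·-0.183 - (-3)·-0.180) / (10) = -0.599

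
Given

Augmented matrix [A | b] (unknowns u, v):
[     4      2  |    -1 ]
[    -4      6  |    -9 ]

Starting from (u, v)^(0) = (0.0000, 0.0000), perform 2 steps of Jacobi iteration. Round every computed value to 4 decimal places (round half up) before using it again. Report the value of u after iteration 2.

Iteration 1:
  u = (-1 - (2)·0.0000) / (4) = -0.2500
  v = (-9 - (-4)·0.0000) / (6) = -1.5000
Iteration 2:
  u = (-1 - (2)·-1.5000) / (4) = 0.5000
  v = (-9 - (-4)·-0.2500) / (6) = -1.6667

0.5000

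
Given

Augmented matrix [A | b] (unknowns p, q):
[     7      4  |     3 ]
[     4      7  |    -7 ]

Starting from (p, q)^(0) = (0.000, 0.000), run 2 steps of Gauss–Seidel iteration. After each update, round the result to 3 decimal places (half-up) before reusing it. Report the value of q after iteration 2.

-1.651

Iteration 1:
  p = (3 - (4)·0.000) / (7) = 0.429
  q = (-7 - (4)·0.429) / (7) = -1.245
Iteration 2:
  p = (3 - (4)·-1.245) / (7) = 1.140
  q = (-7 - (4)·1.140) / (7) = -1.651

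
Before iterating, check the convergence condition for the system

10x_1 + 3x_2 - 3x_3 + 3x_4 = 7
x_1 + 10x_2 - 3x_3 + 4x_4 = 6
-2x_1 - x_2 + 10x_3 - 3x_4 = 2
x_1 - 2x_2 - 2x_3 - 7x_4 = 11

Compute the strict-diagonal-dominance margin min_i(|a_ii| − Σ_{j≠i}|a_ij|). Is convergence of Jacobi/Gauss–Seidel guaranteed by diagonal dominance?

1

row 1: |10| − (3+3+3) = 1
row 2: |10| − (1+3+4) = 2
row 3: |10| − (2+1+3) = 4
row 4: |-7| − (1+2+2) = 2
minimum over rows = 1 → strictly diagonally dominant (convergence guaranteed)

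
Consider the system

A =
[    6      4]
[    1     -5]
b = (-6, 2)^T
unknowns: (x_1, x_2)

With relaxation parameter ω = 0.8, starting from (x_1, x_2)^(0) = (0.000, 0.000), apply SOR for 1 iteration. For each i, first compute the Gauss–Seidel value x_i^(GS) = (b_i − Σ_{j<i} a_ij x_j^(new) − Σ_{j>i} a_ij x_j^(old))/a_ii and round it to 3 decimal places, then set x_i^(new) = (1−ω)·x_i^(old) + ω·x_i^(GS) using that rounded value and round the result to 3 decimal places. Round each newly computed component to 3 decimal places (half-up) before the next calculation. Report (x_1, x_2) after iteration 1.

Iteration 1:
  x_1: GS value = (-6 - (4)·0.000) / (6) = -1.000;  x_1 ← (1−ω)·0.000 + ω·-1.000 = -0.800
  x_2: GS value = (2 - (1)·-0.800) / (-5) = -0.560;  x_2 ← (1−ω)·0.000 + ω·-0.560 = -0.448

(-0.800, -0.448)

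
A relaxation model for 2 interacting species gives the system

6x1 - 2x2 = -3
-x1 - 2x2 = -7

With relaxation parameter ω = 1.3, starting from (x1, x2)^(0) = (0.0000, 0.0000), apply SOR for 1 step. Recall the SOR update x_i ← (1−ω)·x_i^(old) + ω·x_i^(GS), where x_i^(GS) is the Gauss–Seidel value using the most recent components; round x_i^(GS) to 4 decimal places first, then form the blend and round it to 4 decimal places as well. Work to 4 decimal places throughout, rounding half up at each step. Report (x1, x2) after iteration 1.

Iteration 1:
  x1: GS value = (-3 - (-2)·0.0000) / (6) = -0.5000;  x1 ← (1−ω)·0.0000 + ω·-0.5000 = -0.6500
  x2: GS value = (-7 - (-1)·-0.6500) / (-2) = 3.8250;  x2 ← (1−ω)·0.0000 + ω·3.8250 = 4.9725

(-0.6500, 4.9725)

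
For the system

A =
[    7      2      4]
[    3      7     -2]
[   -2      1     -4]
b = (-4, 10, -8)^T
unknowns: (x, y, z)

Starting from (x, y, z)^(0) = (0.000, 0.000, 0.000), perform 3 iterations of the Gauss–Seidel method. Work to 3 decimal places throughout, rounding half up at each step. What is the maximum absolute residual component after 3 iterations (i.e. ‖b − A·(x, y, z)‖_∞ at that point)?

Iteration 1:
  x = (-4 - (2)·0.000 - (4)·0.000) / (7) = -0.571
  y = (10 - (3)·-0.571 - (-2)·0.000) / (7) = 1.673
  z = (-8 - (-2)·-0.571 - (1)·1.673) / (-4) = 2.704
Iteration 2:
  x = (-4 - (2)·1.673 - (4)·2.704) / (7) = -2.595
  y = (10 - (3)·-2.595 - (-2)·2.704) / (7) = 3.313
  z = (-8 - (-2)·-2.595 - (1)·3.313) / (-4) = 4.126
Iteration 3:
  x = (-4 - (2)·3.313 - (4)·4.126) / (7) = -3.876
  y = (10 - (3)·-3.876 - (-2)·4.126) / (7) = 4.269
  z = (-8 - (-2)·-3.876 - (1)·4.269) / (-4) = 5.005
Residual b − A·x = (-5.426, 1.755, -0.001); ∞-norm = 5.426

5.426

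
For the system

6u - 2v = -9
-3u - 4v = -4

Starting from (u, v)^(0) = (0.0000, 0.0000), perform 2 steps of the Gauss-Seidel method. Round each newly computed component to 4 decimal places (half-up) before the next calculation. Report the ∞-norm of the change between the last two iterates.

0.7083

Iteration 1:
  u = (-9 - (-2)·0.0000) / (6) = -1.5000
  v = (-4 - (-3)·-1.5000) / (-4) = 2.1250
Iteration 2:
  u = (-9 - (-2)·2.1250) / (6) = -0.7917
  v = (-4 - (-3)·-0.7917) / (-4) = 1.5938
Change: (0.7083, -0.5312) → max |·| = 0.7083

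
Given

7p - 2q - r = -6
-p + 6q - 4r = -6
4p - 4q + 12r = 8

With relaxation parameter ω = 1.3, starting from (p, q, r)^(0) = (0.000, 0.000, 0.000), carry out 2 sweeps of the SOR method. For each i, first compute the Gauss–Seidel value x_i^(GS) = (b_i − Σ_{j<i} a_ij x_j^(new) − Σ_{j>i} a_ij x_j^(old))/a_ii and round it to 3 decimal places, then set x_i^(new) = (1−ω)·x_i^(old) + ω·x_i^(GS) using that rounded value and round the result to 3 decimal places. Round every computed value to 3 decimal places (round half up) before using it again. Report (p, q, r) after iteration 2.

Iteration 1:
  p: GS value = (-6 - (-2)·0.000 - (-1)·0.000) / (7) = -0.857;  p ← (1−ω)·0.000 + ω·-0.857 = -1.114
  q: GS value = (-6 - (-1)·-1.114 - (-4)·0.000) / (6) = -1.186;  q ← (1−ω)·0.000 + ω·-1.186 = -1.542
  r: GS value = (8 - (4)·-1.114 - (-4)·-1.542) / (12) = 0.524;  r ← (1−ω)·0.000 + ω·0.524 = 0.681
Iteration 2:
  p: GS value = (-6 - (-2)·-1.542 - (-1)·0.681) / (7) = -1.200;  p ← (1−ω)·-1.114 + ω·-1.200 = -1.226
  q: GS value = (-6 - (-1)·-1.226 - (-4)·0.681) / (6) = -0.750;  q ← (1−ω)·-1.542 + ω·-0.750 = -0.512
  r: GS value = (8 - (4)·-1.226 - (-4)·-0.512) / (12) = 0.905;  r ← (1−ω)·0.681 + ω·0.905 = 0.972

(-1.226, -0.512, 0.972)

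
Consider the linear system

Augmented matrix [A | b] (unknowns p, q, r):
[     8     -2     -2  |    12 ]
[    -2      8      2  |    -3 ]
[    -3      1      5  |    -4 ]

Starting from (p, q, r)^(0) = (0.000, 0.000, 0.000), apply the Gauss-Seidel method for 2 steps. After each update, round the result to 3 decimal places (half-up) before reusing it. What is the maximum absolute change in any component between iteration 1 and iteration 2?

0.025

Iteration 1:
  p = (12 - (-2)·0.000 - (-2)·0.000) / (8) = 1.500
  q = (-3 - (-2)·1.500 - (2)·0.000) / (8) = 0.000
  r = (-4 - (-3)·1.500 - (1)·0.000) / (5) = 0.100
Iteration 2:
  p = (12 - (-2)·0.000 - (-2)·0.100) / (8) = 1.525
  q = (-3 - (-2)·1.525 - (2)·0.100) / (8) = -0.019
  r = (-4 - (-3)·1.525 - (1)·-0.019) / (5) = 0.119
Change: (0.025, -0.019, 0.019) → max |·| = 0.025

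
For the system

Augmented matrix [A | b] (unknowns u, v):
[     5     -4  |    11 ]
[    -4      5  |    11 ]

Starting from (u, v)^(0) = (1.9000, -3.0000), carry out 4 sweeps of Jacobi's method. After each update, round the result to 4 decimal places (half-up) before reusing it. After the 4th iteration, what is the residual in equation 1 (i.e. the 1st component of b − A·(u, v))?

Iteration 1:
  u = (11 - (-4)·-3.0000) / (5) = -0.2000
  v = (11 - (-4)·1.9000) / (5) = 3.7200
Iteration 2:
  u = (11 - (-4)·3.7200) / (5) = 5.1760
  v = (11 - (-4)·-0.2000) / (5) = 2.0400
Iteration 3:
  u = (11 - (-4)·2.0400) / (5) = 3.8320
  v = (11 - (-4)·5.1760) / (5) = 6.3408
Iteration 4:
  u = (11 - (-4)·6.3408) / (5) = 7.2726
  v = (11 - (-4)·3.8320) / (5) = 5.2656
Residual b − A·x = (-4.3006, 13.7624)

-4.3006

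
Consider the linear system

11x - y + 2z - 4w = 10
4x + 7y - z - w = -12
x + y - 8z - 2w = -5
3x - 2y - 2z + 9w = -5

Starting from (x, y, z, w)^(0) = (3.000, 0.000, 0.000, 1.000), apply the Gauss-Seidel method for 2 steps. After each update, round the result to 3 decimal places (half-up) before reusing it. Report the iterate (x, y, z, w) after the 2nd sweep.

Iteration 1:
  x = (10 - (-1)·0.000 - (2)·0.000 - (-4)·1.000) / (11) = 1.273
  y = (-12 - (4)·1.273 - (-1)·0.000 - (-1)·1.000) / (7) = -2.299
  z = (-5 - (1)·1.273 - (1)·-2.299 - (-2)·1.000) / (-8) = 0.247
  w = (-5 - (3)·1.273 - (-2)·-2.299 - (-2)·0.247) / (9) = -1.436
Iteration 2:
  x = (10 - (-1)·-2.299 - (2)·0.247 - (-4)·-1.436) / (11) = 0.133
  y = (-12 - (4)·0.133 - (-1)·0.247 - (-1)·-1.436) / (7) = -1.960
  z = (-5 - (1)·0.133 - (1)·-1.960 - (-2)·-1.436) / (-8) = 0.756
  w = (-5 - (3)·0.133 - (-2)·-1.960 - (-2)·0.756) / (9) = -0.867

(0.133, -1.960, 0.756, -0.867)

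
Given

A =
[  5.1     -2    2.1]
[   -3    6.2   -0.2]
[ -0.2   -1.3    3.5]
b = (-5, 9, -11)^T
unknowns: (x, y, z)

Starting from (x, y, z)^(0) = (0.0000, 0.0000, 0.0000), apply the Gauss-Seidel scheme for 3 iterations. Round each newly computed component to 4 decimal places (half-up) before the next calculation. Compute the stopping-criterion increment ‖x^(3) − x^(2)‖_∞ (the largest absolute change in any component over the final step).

Iteration 1:
  x = (-5 - (-2)·0.0000 - (2.1)·0.0000) / (5.1) = -0.9804
  y = (9 - (-3)·-0.9804 - (-0.2)·0.0000) / (6.2) = 0.9772
  z = (-11 - (-0.2)·-0.9804 - (-1.3)·0.9772) / (3.5) = -2.8359
Iteration 2:
  x = (-5 - (-2)·0.9772 - (2.1)·-2.8359) / (5.1) = 0.5705
  y = (9 - (-3)·0.5705 - (-0.2)·-2.8359) / (6.2) = 1.6362
  z = (-11 - (-0.2)·0.5705 - (-1.3)·1.6362) / (3.5) = -2.5025
Iteration 3:
  x = (-5 - (-2)·1.6362 - (2.1)·-2.5025) / (5.1) = 0.6917
  y = (9 - (-3)·0.6917 - (-0.2)·-2.5025) / (6.2) = 1.7056
  z = (-11 - (-0.2)·0.6917 - (-1.3)·1.7056) / (3.5) = -2.4698
Change: (0.1212, 0.0694, 0.0327) → max |·| = 0.1212

0.1212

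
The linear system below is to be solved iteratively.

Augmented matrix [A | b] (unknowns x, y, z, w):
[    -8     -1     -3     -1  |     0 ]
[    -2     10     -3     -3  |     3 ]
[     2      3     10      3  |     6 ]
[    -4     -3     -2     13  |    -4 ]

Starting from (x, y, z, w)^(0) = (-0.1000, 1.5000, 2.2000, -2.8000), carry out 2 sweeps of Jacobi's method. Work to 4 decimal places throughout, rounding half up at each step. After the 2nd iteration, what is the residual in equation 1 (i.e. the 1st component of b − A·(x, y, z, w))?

Iteration 1:
  x = (0 - (-1)·1.5000 - (-3)·2.2000 - (-1)·-2.8000) / (-8) = -0.6625
  y = (3 - (-2)·-0.1000 - (-3)·2.2000 - (-3)·-2.8000) / (10) = 0.1000
  z = (6 - (2)·-0.1000 - (3)·1.5000 - (3)·-2.8000) / (10) = 1.0100
  w = (-4 - (-4)·-0.1000 - (-3)·1.5000 - (-2)·2.2000) / (13) = 0.3462
Iteration 2:
  x = (0 - (-1)·0.1000 - (-3)·1.0100 - (-1)·0.3462) / (-8) = -0.4345
  y = (3 - (-2)·-0.6625 - (-3)·1.0100 - (-3)·0.3462) / (10) = 0.5744
  z = (6 - (2)·-0.6625 - (3)·0.1000 - (3)·0.3462) / (10) = 0.5986
  w = (-4 - (-4)·-0.6625 - (-3)·0.1000 - (-2)·1.0100) / (13) = -0.3331
Residual b − A·x = (-1.4389, -2.8165, 0.1591, 1.5127)

-1.4389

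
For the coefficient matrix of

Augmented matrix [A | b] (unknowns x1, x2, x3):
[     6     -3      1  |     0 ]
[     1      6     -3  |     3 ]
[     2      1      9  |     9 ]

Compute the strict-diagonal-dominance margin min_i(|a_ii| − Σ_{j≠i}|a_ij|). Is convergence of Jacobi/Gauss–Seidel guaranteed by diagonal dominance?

2

row 1: |6| − (3+1) = 2
row 2: |6| − (1+3) = 2
row 3: |9| − (2+1) = 6
minimum over rows = 2 → strictly diagonally dominant (convergence guaranteed)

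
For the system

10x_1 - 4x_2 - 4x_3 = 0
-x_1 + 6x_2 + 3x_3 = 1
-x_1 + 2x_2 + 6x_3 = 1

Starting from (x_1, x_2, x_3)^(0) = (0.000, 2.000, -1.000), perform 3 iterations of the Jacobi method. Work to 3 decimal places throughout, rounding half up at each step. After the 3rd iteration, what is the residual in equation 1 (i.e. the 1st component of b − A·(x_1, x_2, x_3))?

-1.224

Iteration 1:
  x_1 = (0 - (-4)·2.000 - (-4)·-1.000) / (10) = 0.400
  x_2 = (1 - (-1)·0.000 - (3)·-1.000) / (6) = 0.667
  x_3 = (1 - (-1)·0.000 - (2)·2.000) / (6) = -0.500
Iteration 2:
  x_1 = (0 - (-4)·0.667 - (-4)·-0.500) / (10) = 0.067
  x_2 = (1 - (-1)·0.400 - (3)·-0.500) / (6) = 0.483
  x_3 = (1 - (-1)·0.400 - (2)·0.667) / (6) = 0.011
Iteration 3:
  x_1 = (0 - (-4)·0.483 - (-4)·0.011) / (10) = 0.198
  x_2 = (1 - (-1)·0.067 - (3)·0.011) / (6) = 0.172
  x_3 = (1 - (-1)·0.067 - (2)·0.483) / (6) = 0.017
Residual b − A·x = (-1.224, 0.115, 0.752)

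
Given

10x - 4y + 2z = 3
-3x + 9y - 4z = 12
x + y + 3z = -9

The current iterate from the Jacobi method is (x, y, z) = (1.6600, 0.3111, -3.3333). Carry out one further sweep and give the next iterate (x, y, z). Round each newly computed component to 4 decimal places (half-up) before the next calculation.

One sweep:
  x = (3 - (-4)·0.3111 - (2)·-3.3333) / (10) = 1.0911
  y = (12 - (-3)·1.6600 - (-4)·-3.3333) / (9) = 0.4052
  z = (-9 - (1)·1.6600 - (1)·0.3111) / (3) = -3.6570

(1.0911, 0.4052, -3.6570)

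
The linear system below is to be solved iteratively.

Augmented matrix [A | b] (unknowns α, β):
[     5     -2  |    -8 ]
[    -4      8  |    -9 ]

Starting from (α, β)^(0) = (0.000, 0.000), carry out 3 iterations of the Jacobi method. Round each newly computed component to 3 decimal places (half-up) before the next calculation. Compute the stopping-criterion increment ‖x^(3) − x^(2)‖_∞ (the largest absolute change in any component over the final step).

Iteration 1:
  α = (-8 - (-2)·0.000) / (5) = -1.600
  β = (-9 - (-4)·0.000) / (8) = -1.125
Iteration 2:
  α = (-8 - (-2)·-1.125) / (5) = -2.050
  β = (-9 - (-4)·-1.600) / (8) = -1.925
Iteration 3:
  α = (-8 - (-2)·-1.925) / (5) = -2.370
  β = (-9 - (-4)·-2.050) / (8) = -2.150
Change: (-0.320, -0.225) → max |·| = 0.320

0.320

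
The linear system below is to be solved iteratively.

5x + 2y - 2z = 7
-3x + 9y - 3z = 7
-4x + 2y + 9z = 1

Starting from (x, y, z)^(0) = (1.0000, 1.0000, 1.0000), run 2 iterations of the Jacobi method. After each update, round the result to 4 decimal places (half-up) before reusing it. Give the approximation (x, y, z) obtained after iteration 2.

(0.9556, 1.3555, 0.4124)

Iteration 1:
  x = (7 - (2)·1.0000 - (-2)·1.0000) / (5) = 1.4000
  y = (7 - (-3)·1.0000 - (-3)·1.0000) / (9) = 1.4444
  z = (1 - (-4)·1.0000 - (2)·1.0000) / (9) = 0.3333
Iteration 2:
  x = (7 - (2)·1.4444 - (-2)·0.3333) / (5) = 0.9556
  y = (7 - (-3)·1.4000 - (-3)·0.3333) / (9) = 1.3555
  z = (1 - (-4)·1.4000 - (2)·1.4444) / (9) = 0.4124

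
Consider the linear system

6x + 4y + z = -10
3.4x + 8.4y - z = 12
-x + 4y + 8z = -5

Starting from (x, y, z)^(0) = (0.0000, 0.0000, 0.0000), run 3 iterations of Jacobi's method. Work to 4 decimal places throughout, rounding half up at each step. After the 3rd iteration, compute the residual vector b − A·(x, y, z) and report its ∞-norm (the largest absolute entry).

1.1801

Iteration 1:
  x = (-10 - (4)·0.0000 - (1)·0.0000) / (6) = -1.6667
  y = (12 - (3.4)·0.0000 - (-1)·0.0000) / (8.4) = 1.4286
  z = (-5 - (-1)·0.0000 - (4)·0.0000) / (8) = -0.6250
Iteration 2:
  x = (-10 - (4)·1.4286 - (1)·-0.6250) / (6) = -2.5149
  y = (12 - (3.4)·-1.6667 - (-1)·-0.6250) / (8.4) = 2.0288
  z = (-5 - (-1)·-1.6667 - (4)·1.4286) / (8) = -1.5476
Iteration 3:
  x = (-10 - (4)·2.0288 - (1)·-1.5476) / (6) = -2.7613
  y = (12 - (3.4)·-2.5149 - (-1)·-1.5476) / (8.4) = 2.2623
  z = (-5 - (-1)·-2.5149 - (4)·2.0288) / (8) = -1.9538
Residual b − A·x = (-0.5276, 0.4313, -1.1801); ∞-norm = 1.1801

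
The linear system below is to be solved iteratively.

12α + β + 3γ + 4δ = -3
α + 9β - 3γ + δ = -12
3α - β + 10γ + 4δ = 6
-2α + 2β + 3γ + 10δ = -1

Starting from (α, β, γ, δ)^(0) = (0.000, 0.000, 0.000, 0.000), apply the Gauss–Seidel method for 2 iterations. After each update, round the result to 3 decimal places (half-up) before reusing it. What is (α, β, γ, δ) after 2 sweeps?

(-0.260, -1.117, 0.587, -0.105)

Iteration 1:
  α = (-3 - (1)·0.000 - (3)·0.000 - (4)·0.000) / (12) = -0.250
  β = (-12 - (1)·-0.250 - (-3)·0.000 - (1)·0.000) / (9) = -1.306
  γ = (6 - (3)·-0.250 - (-1)·-1.306 - (4)·0.000) / (10) = 0.544
  δ = (-1 - (-2)·-0.250 - (2)·-1.306 - (3)·0.544) / (10) = -0.052
Iteration 2:
  α = (-3 - (1)·-1.306 - (3)·0.544 - (4)·-0.052) / (12) = -0.260
  β = (-12 - (1)·-0.260 - (-3)·0.544 - (1)·-0.052) / (9) = -1.117
  γ = (6 - (3)·-0.260 - (-1)·-1.117 - (4)·-0.052) / (10) = 0.587
  δ = (-1 - (-2)·-0.260 - (2)·-1.117 - (3)·0.587) / (10) = -0.105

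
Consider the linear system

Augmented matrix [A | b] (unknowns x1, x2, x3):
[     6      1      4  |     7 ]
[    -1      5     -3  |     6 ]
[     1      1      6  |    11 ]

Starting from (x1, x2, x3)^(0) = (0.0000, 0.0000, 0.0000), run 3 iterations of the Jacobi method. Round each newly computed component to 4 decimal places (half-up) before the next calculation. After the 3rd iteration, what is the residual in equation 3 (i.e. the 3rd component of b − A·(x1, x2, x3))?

Iteration 1:
  x1 = (7 - (1)·0.0000 - (4)·0.0000) / (6) = 1.1667
  x2 = (6 - (-1)·0.0000 - (-3)·0.0000) / (5) = 1.2000
  x3 = (11 - (1)·0.0000 - (1)·0.0000) / (6) = 1.8333
Iteration 2:
  x1 = (7 - (1)·1.2000 - (4)·1.8333) / (6) = -0.2555
  x2 = (6 - (-1)·1.1667 - (-3)·1.8333) / (5) = 2.5333
  x3 = (11 - (1)·1.1667 - (1)·1.2000) / (6) = 1.4389
Iteration 3:
  x1 = (7 - (1)·2.5333 - (4)·1.4389) / (6) = -0.2148
  x2 = (6 - (-1)·-0.2555 - (-3)·1.4389) / (5) = 2.0122
  x3 = (11 - (1)·-0.2555 - (1)·2.5333) / (6) = 1.4537
Residual b − A·x = (0.4618, 0.0853, 0.4804)

0.4804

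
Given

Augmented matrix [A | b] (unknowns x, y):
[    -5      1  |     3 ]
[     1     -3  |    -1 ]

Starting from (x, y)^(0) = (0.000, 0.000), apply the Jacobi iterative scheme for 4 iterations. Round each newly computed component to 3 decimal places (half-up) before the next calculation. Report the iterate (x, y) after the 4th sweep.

(-0.569, 0.142)

Iteration 1:
  x = (3 - (1)·0.000) / (-5) = -0.600
  y = (-1 - (1)·0.000) / (-3) = 0.333
Iteration 2:
  x = (3 - (1)·0.333) / (-5) = -0.533
  y = (-1 - (1)·-0.600) / (-3) = 0.133
Iteration 3:
  x = (3 - (1)·0.133) / (-5) = -0.573
  y = (-1 - (1)·-0.533) / (-3) = 0.156
Iteration 4:
  x = (3 - (1)·0.156) / (-5) = -0.569
  y = (-1 - (1)·-0.573) / (-3) = 0.142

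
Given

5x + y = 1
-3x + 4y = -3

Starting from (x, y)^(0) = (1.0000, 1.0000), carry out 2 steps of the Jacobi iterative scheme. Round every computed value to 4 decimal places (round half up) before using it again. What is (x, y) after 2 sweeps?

Iteration 1:
  x = (1 - (1)·1.0000) / (5) = 0.0000
  y = (-3 - (-3)·1.0000) / (4) = 0.0000
Iteration 2:
  x = (1 - (1)·0.0000) / (5) = 0.2000
  y = (-3 - (-3)·0.0000) / (4) = -0.7500

(0.2000, -0.7500)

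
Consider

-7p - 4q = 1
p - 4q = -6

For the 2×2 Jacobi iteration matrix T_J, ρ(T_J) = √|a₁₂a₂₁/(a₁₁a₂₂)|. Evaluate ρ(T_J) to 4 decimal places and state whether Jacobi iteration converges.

a₁₂a₂₁/(a₁₁a₂₂) = (-4)·(1) / ((-7)·(-4)) = -0.142857
ρ = √|-0.142857| = √0.142857 = 0.3780
ρ < 1, so Jacobi converges

0.3780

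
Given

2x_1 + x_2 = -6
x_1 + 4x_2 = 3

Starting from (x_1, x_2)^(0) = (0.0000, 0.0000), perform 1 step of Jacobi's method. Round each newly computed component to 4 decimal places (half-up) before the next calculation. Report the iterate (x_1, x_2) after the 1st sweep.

Iteration 1:
  x_1 = (-6 - (1)·0.0000) / (2) = -3.0000
  x_2 = (3 - (1)·0.0000) / (4) = 0.7500

(-3.0000, 0.7500)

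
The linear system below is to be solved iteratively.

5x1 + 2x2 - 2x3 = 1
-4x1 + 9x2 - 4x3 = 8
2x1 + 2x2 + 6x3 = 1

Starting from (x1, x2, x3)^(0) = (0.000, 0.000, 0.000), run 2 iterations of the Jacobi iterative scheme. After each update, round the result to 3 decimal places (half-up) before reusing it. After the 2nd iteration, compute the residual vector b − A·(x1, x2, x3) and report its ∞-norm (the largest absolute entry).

2.608

Iteration 1:
  x1 = (1 - (2)·0.000 - (-2)·0.000) / (5) = 0.200
  x2 = (8 - (-4)·0.000 - (-4)·0.000) / (9) = 0.889
  x3 = (1 - (2)·0.000 - (2)·0.000) / (6) = 0.167
Iteration 2:
  x1 = (1 - (2)·0.889 - (-2)·0.167) / (5) = -0.089
  x2 = (8 - (-4)·0.200 - (-4)·0.167) / (9) = 1.052
  x3 = (1 - (2)·0.200 - (2)·0.889) / (6) = -0.196
Residual b − A·x = (-1.051, -2.608, 0.250); ∞-norm = 2.608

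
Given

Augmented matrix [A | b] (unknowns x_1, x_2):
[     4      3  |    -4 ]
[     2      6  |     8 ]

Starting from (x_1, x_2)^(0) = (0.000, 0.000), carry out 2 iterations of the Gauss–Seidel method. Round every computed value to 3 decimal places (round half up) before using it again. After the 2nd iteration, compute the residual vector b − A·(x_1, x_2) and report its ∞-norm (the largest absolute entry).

1.249

Iteration 1:
  x_1 = (-4 - (3)·0.000) / (4) = -1.000
  x_2 = (8 - (2)·-1.000) / (6) = 1.667
Iteration 2:
  x_1 = (-4 - (3)·1.667) / (4) = -2.250
  x_2 = (8 - (2)·-2.250) / (6) = 2.083
Residual b − A·x = (-1.249, 0.002); ∞-norm = 1.249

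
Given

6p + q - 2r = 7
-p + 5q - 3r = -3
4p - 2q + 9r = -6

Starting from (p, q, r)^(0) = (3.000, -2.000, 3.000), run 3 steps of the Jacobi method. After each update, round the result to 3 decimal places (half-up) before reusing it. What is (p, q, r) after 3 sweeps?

Iteration 1:
  p = (7 - (1)·-2.000 - (-2)·3.000) / (6) = 2.500
  q = (-3 - (-1)·3.000 - (-3)·3.000) / (5) = 1.800
  r = (-6 - (4)·3.000 - (-2)·-2.000) / (9) = -2.444
Iteration 2:
  p = (7 - (1)·1.800 - (-2)·-2.444) / (6) = 0.052
  q = (-3 - (-1)·2.500 - (-3)·-2.444) / (5) = -1.566
  r = (-6 - (4)·2.500 - (-2)·1.800) / (9) = -1.378
Iteration 3:
  p = (7 - (1)·-1.566 - (-2)·-1.378) / (6) = 0.968
  q = (-3 - (-1)·0.052 - (-3)·-1.378) / (5) = -1.416
  r = (-6 - (4)·0.052 - (-2)·-1.566) / (9) = -1.038

(0.968, -1.416, -1.038)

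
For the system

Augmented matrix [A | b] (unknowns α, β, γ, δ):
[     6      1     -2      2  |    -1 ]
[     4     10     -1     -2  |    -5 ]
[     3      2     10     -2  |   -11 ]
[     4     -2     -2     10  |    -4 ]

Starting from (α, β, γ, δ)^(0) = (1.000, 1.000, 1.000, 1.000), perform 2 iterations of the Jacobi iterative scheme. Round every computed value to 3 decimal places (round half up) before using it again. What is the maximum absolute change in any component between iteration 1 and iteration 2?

0.440

Iteration 1:
  α = (-1 - (1)·1.000 - (-2)·1.000 - (2)·1.000) / (6) = -0.333
  β = (-5 - (4)·1.000 - (-1)·1.000 - (-2)·1.000) / (10) = -0.600
  γ = (-11 - (3)·1.000 - (2)·1.000 - (-2)·1.000) / (10) = -1.400
  δ = (-4 - (4)·1.000 - (-2)·1.000 - (-2)·1.000) / (10) = -0.400
Iteration 2:
  α = (-1 - (1)·-0.600 - (-2)·-1.400 - (2)·-0.400) / (6) = -0.400
  β = (-5 - (4)·-0.333 - (-1)·-1.400 - (-2)·-0.400) / (10) = -0.587
  γ = (-11 - (3)·-0.333 - (2)·-0.600 - (-2)·-0.400) / (10) = -0.960
  δ = (-4 - (4)·-0.333 - (-2)·-0.600 - (-2)·-1.400) / (10) = -0.667
Change: (-0.067, 0.013, 0.440, -0.267) → max |·| = 0.440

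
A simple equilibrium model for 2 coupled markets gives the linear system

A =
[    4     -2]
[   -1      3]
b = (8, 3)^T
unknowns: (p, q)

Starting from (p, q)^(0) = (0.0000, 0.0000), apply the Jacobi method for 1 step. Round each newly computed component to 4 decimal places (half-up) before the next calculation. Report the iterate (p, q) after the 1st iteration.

(2.0000, 1.0000)

Iteration 1:
  p = (8 - (-2)·0.0000) / (4) = 2.0000
  q = (3 - (-1)·0.0000) / (3) = 1.0000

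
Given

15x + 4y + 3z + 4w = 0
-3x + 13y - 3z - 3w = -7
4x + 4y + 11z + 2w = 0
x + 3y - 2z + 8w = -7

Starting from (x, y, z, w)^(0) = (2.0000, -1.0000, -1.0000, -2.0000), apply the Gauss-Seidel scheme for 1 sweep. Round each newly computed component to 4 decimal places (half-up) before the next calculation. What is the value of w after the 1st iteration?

Iteration 1:
  x = (0 - (4)·-1.0000 - (3)·-1.0000 - (4)·-2.0000) / (15) = 1.0000
  y = (-7 - (-3)·1.0000 - (-3)·-1.0000 - (-3)·-2.0000) / (13) = -1.0000
  z = (0 - (4)·1.0000 - (4)·-1.0000 - (2)·-2.0000) / (11) = 0.3636
  w = (-7 - (1)·1.0000 - (3)·-1.0000 - (-2)·0.3636) / (8) = -0.5341

-0.5341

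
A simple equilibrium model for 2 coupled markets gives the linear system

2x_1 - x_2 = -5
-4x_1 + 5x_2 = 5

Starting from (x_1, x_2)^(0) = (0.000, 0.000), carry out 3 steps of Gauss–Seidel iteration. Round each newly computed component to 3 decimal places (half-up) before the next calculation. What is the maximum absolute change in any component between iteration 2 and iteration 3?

0.200

Iteration 1:
  x_1 = (-5 - (-1)·0.000) / (2) = -2.500
  x_2 = (5 - (-4)·-2.500) / (5) = -1.000
Iteration 2:
  x_1 = (-5 - (-1)·-1.000) / (2) = -3.000
  x_2 = (5 - (-4)·-3.000) / (5) = -1.400
Iteration 3:
  x_1 = (-5 - (-1)·-1.400) / (2) = -3.200
  x_2 = (5 - (-4)·-3.200) / (5) = -1.560
Change: (-0.200, -0.160) → max |·| = 0.200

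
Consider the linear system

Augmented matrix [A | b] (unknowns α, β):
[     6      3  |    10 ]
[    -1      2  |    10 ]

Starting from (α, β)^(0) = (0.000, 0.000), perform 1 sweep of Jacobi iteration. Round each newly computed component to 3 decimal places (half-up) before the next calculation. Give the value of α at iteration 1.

Iteration 1:
  α = (10 - (3)·0.000) / (6) = 1.667
  β = (10 - (-1)·0.000) / (2) = 5.000

1.667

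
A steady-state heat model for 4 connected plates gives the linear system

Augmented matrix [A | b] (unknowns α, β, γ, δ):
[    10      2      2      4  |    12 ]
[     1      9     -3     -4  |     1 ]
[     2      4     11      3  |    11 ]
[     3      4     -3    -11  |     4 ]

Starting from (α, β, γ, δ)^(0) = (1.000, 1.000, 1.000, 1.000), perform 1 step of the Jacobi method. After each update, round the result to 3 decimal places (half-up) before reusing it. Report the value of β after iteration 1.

0.778

Iteration 1:
  α = (12 - (2)·1.000 - (2)·1.000 - (4)·1.000) / (10) = 0.400
  β = (1 - (1)·1.000 - (-3)·1.000 - (-4)·1.000) / (9) = 0.778
  γ = (11 - (2)·1.000 - (4)·1.000 - (3)·1.000) / (11) = 0.182
  δ = (4 - (3)·1.000 - (4)·1.000 - (-3)·1.000) / (-11) = 0.000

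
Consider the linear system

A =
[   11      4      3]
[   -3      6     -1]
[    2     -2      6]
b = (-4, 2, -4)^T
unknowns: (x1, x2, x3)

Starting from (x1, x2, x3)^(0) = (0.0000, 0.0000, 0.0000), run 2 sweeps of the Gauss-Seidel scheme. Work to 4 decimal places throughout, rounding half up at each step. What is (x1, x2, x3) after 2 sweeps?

Iteration 1:
  x1 = (-4 - (4)·0.0000 - (3)·0.0000) / (11) = -0.3636
  x2 = (2 - (-3)·-0.3636 - (-1)·0.0000) / (6) = 0.1515
  x3 = (-4 - (2)·-0.3636 - (-2)·0.1515) / (6) = -0.4950
Iteration 2:
  x1 = (-4 - (4)·0.1515 - (3)·-0.4950) / (11) = -0.2837
  x2 = (2 - (-3)·-0.2837 - (-1)·-0.4950) / (6) = 0.1090
  x3 = (-4 - (2)·-0.2837 - (-2)·0.1090) / (6) = -0.5358

(-0.2837, 0.1090, -0.5358)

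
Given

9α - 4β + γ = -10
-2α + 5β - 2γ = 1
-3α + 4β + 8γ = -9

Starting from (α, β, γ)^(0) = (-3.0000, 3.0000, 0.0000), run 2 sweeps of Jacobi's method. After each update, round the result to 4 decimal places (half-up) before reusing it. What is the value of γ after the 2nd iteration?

-0.5417

Iteration 1:
  α = (-10 - (-4)·3.0000 - (1)·0.0000) / (9) = 0.2222
  β = (1 - (-2)·-3.0000 - (-2)·0.0000) / (5) = -1.0000
  γ = (-9 - (-3)·-3.0000 - (4)·3.0000) / (8) = -3.7500
Iteration 2:
  α = (-10 - (-4)·-1.0000 - (1)·-3.7500) / (9) = -1.1389
  β = (1 - (-2)·0.2222 - (-2)·-3.7500) / (5) = -1.2111
  γ = (-9 - (-3)·0.2222 - (4)·-1.0000) / (8) = -0.5417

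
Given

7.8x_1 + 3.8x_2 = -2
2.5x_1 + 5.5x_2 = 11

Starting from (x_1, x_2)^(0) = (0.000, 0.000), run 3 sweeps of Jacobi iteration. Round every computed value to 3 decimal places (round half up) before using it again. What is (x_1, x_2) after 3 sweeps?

Iteration 1:
  x_1 = (-2 - (3.8)·0.000) / (7.8) = -0.256
  x_2 = (11 - (2.5)·0.000) / (5.5) = 2.000
Iteration 2:
  x_1 = (-2 - (3.8)·2.000) / (7.8) = -1.231
  x_2 = (11 - (2.5)·-0.256) / (5.5) = 2.116
Iteration 3:
  x_1 = (-2 - (3.8)·2.116) / (7.8) = -1.287
  x_2 = (11 - (2.5)·-1.231) / (5.5) = 2.560

(-1.287, 2.560)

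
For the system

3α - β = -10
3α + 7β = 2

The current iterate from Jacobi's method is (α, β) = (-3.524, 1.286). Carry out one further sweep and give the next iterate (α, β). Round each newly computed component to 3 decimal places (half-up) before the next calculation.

(-2.905, 1.796)

One sweep:
  α = (-10 - (-1)·1.286) / (3) = -2.905
  β = (2 - (3)·-3.524) / (7) = 1.796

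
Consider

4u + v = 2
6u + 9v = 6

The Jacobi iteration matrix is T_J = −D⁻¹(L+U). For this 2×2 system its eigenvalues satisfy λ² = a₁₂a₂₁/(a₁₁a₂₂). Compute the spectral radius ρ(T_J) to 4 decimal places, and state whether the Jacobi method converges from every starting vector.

a₁₂a₂₁/(a₁₁a₂₂) = (1)·(6) / ((4)·(9)) = 0.166667
ρ = √|0.166667| = √0.166667 = 0.4082
ρ < 1, so Jacobi converges

0.4082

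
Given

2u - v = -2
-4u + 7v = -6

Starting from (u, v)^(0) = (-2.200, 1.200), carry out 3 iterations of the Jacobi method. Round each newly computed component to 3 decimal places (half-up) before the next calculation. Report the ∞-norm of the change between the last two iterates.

0.947

Iteration 1:
  u = (-2 - (-1)·1.200) / (2) = -0.400
  v = (-6 - (-4)·-2.200) / (7) = -2.114
Iteration 2:
  u = (-2 - (-1)·-2.114) / (2) = -2.057
  v = (-6 - (-4)·-0.400) / (7) = -1.086
Iteration 3:
  u = (-2 - (-1)·-1.086) / (2) = -1.543
  v = (-6 - (-4)·-2.057) / (7) = -2.033
Change: (0.514, -0.947) → max |·| = 0.947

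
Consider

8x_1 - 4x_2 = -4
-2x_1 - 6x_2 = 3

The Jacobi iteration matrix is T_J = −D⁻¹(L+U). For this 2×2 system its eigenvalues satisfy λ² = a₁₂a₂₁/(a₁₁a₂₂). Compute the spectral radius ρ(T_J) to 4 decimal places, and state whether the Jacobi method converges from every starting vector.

0.4082

a₁₂a₂₁/(a₁₁a₂₂) = (-4)·(-2) / ((8)·(-6)) = -0.166667
ρ = √|-0.166667| = √0.166667 = 0.4082
ρ < 1, so Jacobi converges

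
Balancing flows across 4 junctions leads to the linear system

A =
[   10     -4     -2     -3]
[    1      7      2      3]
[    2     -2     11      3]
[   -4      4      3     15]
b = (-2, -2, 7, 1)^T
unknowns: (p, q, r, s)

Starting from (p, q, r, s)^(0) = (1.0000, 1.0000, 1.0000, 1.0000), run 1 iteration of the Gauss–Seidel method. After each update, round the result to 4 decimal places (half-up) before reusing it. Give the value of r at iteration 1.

Iteration 1:
  p = (-2 - (-4)·1.0000 - (-2)·1.0000 - (-3)·1.0000) / (10) = 0.7000
  q = (-2 - (1)·0.7000 - (2)·1.0000 - (3)·1.0000) / (7) = -1.1000
  r = (7 - (2)·0.7000 - (-2)·-1.1000 - (3)·1.0000) / (11) = 0.0364
  s = (1 - (-4)·0.7000 - (4)·-1.1000 - (3)·0.0364) / (15) = 0.5394

0.0364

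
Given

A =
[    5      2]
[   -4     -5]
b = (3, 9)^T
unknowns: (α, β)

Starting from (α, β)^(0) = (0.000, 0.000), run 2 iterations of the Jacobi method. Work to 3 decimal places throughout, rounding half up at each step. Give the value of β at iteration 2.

-2.280

Iteration 1:
  α = (3 - (2)·0.000) / (5) = 0.600
  β = (9 - (-4)·0.000) / (-5) = -1.800
Iteration 2:
  α = (3 - (2)·-1.800) / (5) = 1.320
  β = (9 - (-4)·0.600) / (-5) = -2.280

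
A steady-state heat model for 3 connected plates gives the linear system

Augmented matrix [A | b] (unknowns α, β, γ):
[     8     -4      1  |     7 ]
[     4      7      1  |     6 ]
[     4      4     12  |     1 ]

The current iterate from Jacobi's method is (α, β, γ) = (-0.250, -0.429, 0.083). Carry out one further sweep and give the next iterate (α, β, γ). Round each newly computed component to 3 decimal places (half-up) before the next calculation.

(0.650, 0.988, 0.310)

One sweep:
  α = (7 - (-4)·-0.429 - (1)·0.083) / (8) = 0.650
  β = (6 - (4)·-0.250 - (1)·0.083) / (7) = 0.988
  γ = (1 - (4)·-0.250 - (4)·-0.429) / (12) = 0.310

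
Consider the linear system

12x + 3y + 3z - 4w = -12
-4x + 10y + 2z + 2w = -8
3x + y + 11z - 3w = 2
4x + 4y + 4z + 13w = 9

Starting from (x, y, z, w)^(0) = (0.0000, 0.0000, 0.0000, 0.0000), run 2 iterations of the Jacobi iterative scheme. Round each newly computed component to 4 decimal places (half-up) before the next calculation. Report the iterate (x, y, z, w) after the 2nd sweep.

Iteration 1:
  x = (-12 - (3)·0.0000 - (3)·0.0000 - (-4)·0.0000) / (12) = -1.0000
  y = (-8 - (-4)·0.0000 - (2)·0.0000 - (2)·0.0000) / (10) = -0.8000
  z = (2 - (3)·0.0000 - (1)·0.0000 - (-3)·0.0000) / (11) = 0.1818
  w = (9 - (4)·0.0000 - (4)·0.0000 - (4)·0.0000) / (13) = 0.6923
Iteration 2:
  x = (-12 - (3)·-0.8000 - (3)·0.1818 - (-4)·0.6923) / (12) = -0.6147
  y = (-8 - (-4)·-1.0000 - (2)·0.1818 - (2)·0.6923) / (10) = -1.3748
  z = (2 - (3)·-1.0000 - (1)·-0.8000 - (-3)·0.6923) / (11) = 0.7161
  w = (9 - (4)·-1.0000 - (4)·-0.8000 - (4)·0.1818) / (13) = 1.1902

(-0.6147, -1.3748, 0.7161, 1.1902)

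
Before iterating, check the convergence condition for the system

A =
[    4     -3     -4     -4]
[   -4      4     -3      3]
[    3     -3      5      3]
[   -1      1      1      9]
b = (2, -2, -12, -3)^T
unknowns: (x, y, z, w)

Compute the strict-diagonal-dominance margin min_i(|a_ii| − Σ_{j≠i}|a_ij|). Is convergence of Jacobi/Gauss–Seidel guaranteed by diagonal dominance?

row 1: |4| − (3+4+4) = -7
row 2: |4| − (4+3+3) = -6
row 3: |5| − (3+3+3) = -4
row 4: |9| − (1+1+1) = 6
minimum over rows = -7 → not strictly diagonally dominant

-7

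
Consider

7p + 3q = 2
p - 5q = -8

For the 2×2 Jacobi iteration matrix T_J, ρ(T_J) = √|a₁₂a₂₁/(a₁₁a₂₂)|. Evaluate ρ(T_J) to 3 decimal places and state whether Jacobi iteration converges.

a₁₂a₂₁/(a₁₁a₂₂) = (3)·(1) / ((7)·(-5)) = -0.085714
ρ = √|-0.085714| = √0.085714 = 0.293
ρ < 1, so Jacobi converges

0.293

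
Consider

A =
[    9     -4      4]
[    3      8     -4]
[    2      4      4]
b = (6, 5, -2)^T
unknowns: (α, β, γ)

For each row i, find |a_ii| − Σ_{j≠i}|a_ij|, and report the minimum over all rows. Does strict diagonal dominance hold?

-2

row 1: |9| − (4+4) = 1
row 2: |8| − (3+4) = 1
row 3: |4| − (2+4) = -2
minimum over rows = -2 → not strictly diagonally dominant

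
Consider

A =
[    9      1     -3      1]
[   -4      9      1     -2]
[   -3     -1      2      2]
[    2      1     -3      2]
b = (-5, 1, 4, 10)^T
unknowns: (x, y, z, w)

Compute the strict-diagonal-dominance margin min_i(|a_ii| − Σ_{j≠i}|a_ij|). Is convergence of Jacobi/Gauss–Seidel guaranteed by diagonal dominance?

-4

row 1: |9| − (1+3+1) = 4
row 2: |9| − (4+1+2) = 2
row 3: |2| − (3+1+2) = -4
row 4: |2| − (2+1+3) = -4
minimum over rows = -4 → not strictly diagonally dominant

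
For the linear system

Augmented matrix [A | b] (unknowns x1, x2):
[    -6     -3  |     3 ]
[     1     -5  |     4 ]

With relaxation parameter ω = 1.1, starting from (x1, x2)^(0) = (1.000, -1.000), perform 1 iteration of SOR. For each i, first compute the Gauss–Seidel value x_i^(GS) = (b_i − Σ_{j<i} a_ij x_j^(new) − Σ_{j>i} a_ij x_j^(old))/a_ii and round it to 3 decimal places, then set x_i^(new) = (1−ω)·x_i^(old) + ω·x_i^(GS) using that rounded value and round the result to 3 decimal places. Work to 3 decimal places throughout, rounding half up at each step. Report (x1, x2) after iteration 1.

(-0.100, -0.802)

Iteration 1:
  x1: GS value = (3 - (-3)·-1.000) / (-6) = 0.000;  x1 ← (1−ω)·1.000 + ω·0.000 = -0.100
  x2: GS value = (4 - (1)·-0.100) / (-5) = -0.820;  x2 ← (1−ω)·-1.000 + ω·-0.820 = -0.802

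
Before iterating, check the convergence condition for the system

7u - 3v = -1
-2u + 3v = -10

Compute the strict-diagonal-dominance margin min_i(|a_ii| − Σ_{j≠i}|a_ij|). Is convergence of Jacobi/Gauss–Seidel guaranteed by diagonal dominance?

1

row 1: |7| − (3) = 4
row 2: |3| − (2) = 1
minimum over rows = 1 → strictly diagonally dominant (convergence guaranteed)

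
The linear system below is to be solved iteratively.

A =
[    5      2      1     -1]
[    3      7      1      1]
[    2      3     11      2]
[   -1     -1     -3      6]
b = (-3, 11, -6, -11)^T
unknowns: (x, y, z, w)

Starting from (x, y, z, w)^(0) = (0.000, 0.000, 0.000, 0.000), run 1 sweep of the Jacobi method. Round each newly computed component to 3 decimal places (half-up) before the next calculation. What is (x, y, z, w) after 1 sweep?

Iteration 1:
  x = (-3 - (2)·0.000 - (1)·0.000 - (-1)·0.000) / (5) = -0.600
  y = (11 - (3)·0.000 - (1)·0.000 - (1)·0.000) / (7) = 1.571
  z = (-6 - (2)·0.000 - (3)·0.000 - (2)·0.000) / (11) = -0.545
  w = (-11 - (-1)·0.000 - (-1)·0.000 - (-3)·0.000) / (6) = -1.833

(-0.600, 1.571, -0.545, -1.833)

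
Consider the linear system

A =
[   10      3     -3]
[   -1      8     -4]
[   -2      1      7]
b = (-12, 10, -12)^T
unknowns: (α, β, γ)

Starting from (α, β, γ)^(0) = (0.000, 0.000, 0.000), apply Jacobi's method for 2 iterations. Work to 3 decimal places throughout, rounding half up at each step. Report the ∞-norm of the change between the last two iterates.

Iteration 1:
  α = (-12 - (3)·0.000 - (-3)·0.000) / (10) = -1.200
  β = (10 - (-1)·0.000 - (-4)·0.000) / (8) = 1.250
  γ = (-12 - (-2)·0.000 - (1)·0.000) / (7) = -1.714
Iteration 2:
  α = (-12 - (3)·1.250 - (-3)·-1.714) / (10) = -2.089
  β = (10 - (-1)·-1.200 - (-4)·-1.714) / (8) = 0.243
  γ = (-12 - (-2)·-1.200 - (1)·1.250) / (7) = -2.236
Change: (-0.889, -1.007, -0.522) → max |·| = 1.007

1.007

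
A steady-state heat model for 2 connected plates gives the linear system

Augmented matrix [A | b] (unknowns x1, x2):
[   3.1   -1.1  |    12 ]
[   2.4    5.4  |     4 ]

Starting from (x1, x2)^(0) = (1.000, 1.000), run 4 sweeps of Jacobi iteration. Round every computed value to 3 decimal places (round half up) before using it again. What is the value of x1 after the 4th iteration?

Iteration 1:
  x1 = (12 - (-1.1)·1.000) / (3.1) = 4.226
  x2 = (4 - (2.4)·1.000) / (5.4) = 0.296
Iteration 2:
  x1 = (12 - (-1.1)·0.296) / (3.1) = 3.976
  x2 = (4 - (2.4)·4.226) / (5.4) = -1.137
Iteration 3:
  x1 = (12 - (-1.1)·-1.137) / (3.1) = 3.468
  x2 = (4 - (2.4)·3.976) / (5.4) = -1.026
Iteration 4:
  x1 = (12 - (-1.1)·-1.026) / (3.1) = 3.507
  x2 = (4 - (2.4)·3.468) / (5.4) = -0.801

3.507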